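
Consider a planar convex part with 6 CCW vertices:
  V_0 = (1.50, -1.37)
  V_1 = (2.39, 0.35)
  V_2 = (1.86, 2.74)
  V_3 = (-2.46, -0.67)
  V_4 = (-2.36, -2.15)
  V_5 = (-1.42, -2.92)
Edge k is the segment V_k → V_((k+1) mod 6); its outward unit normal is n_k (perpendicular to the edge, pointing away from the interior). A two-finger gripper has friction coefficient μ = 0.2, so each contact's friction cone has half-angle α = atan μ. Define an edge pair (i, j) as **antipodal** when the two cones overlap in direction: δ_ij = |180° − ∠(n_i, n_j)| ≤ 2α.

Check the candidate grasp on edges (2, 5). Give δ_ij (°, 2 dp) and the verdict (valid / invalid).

α = atan 0.2 = 11.31°;  2α = 22.62°
edge 2: e_2 = (-4.32, -3.41);  n_2 = (-0.6196, +0.7849)
edge 5: e_5 = (+2.92, +1.55);  n_5 = (+0.4689, -0.8833)
∠(n_2, n_5) = 169.67°
δ = |180° − 169.67°| = 10.33°
10.33° ≤ 2α = 22.62°  →  valid

δ = 10.33°, valid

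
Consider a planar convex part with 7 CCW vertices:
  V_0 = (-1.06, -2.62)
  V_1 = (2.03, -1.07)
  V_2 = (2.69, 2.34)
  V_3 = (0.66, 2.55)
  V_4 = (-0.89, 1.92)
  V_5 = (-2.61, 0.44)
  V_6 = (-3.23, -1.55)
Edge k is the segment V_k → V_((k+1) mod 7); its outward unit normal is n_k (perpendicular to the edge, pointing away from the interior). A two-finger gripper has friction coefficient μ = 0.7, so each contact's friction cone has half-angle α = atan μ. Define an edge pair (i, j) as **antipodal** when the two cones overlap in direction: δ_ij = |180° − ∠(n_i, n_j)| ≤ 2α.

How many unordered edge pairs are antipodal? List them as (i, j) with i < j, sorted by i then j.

count = 10; pairs: (0,2), (0,3), (0,4), (0,5), (1,3), (1,4), (1,5), (2,6), (3,6), (4,6)

α = atan 0.7 = 34.99°;  2α = 69.98°
n_0 = (+0.4484, -0.8938)
n_1 = (+0.9818, -0.1900)
n_2 = (+0.1029, +0.9947)
n_3 = (-0.3765, +0.9264)
n_4 = (-0.6522, +0.7580)
n_5 = (-0.9547, +0.2975)
n_6 = (-0.4422, -0.8969)
  (0,1): δ = 127.59°  ·
  (0,2): δ = 32.55°  ✓
  (0,3): δ = 4.52°  ✓
  (0,4): δ = 14.07°  ✓
  (0,5): δ = 46.06°  ✓
  (0,6): δ = 127.11°  ·
  (1,2): δ = 84.95°  ·
  (1,3): δ = 56.93°  ✓
  (1,4): δ = 38.34°  ✓
  (1,5): δ = 6.35°  ✓
  (1,6): δ = 74.71°  ·
  (2,3): δ = 151.97°  ·
  (2,4): δ = 133.38°  ·
  (2,5): δ = 101.40°  ·
  (2,6): δ = 20.34°  ✓
  (3,4): δ = 161.41°  ·
  (3,5): δ = 129.42°  ·
  (3,6): δ = 48.37°  ✓
  (4,5): δ = 148.02°  ·
  (4,6): δ = 66.96°  ✓
  (5,6): δ = 98.94°  ·
antipodal pairs: 10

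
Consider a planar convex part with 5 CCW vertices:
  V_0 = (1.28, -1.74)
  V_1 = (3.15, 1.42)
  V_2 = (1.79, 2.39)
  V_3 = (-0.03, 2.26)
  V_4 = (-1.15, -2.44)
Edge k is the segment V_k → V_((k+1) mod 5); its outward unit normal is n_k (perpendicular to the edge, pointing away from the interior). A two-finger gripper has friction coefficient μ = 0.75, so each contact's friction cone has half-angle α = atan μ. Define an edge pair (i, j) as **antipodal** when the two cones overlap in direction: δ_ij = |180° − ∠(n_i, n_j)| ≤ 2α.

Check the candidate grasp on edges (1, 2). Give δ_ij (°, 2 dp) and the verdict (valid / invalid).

α = atan 0.75 = 36.87°;  2α = 73.74°
edge 1: e_1 = (-1.36, +0.97);  n_1 = (+0.5807, +0.8141)
edge 2: e_2 = (-1.82, -0.13);  n_2 = (-0.0712, +0.9975)
∠(n_1, n_2) = 39.58°
δ = |180° − 39.58°| = 140.42°
140.42° > 2α = 73.74°  →  invalid

δ = 140.42°, invalid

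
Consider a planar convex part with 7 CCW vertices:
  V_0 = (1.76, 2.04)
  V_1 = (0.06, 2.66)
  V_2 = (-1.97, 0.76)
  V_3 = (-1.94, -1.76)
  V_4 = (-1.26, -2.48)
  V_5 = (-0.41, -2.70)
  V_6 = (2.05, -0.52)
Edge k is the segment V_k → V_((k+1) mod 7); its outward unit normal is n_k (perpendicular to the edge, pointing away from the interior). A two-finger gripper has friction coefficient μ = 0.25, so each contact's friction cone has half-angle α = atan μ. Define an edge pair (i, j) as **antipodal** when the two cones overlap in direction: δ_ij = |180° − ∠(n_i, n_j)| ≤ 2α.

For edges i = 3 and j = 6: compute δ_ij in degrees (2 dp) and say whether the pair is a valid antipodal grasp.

α = atan 0.25 = 14.04°;  2α = 28.07°
edge 3: e_3 = (+0.68, -0.72);  n_3 = (-0.7270, -0.6866)
edge 6: e_6 = (-0.29, +2.56);  n_6 = (+0.9936, +0.1126)
∠(n_3, n_6) = 143.10°
δ = |180° − 143.10°| = 36.90°
36.90° > 2α = 28.07°  →  invalid

δ = 36.90°, invalid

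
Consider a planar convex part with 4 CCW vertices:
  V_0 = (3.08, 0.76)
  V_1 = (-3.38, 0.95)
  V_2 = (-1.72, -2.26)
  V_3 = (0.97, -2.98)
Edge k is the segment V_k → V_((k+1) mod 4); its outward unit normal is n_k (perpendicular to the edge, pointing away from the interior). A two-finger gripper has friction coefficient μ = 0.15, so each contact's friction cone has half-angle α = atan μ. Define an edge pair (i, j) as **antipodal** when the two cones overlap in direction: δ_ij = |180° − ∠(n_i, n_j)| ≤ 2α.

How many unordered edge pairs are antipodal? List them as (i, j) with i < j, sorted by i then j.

count = 1; pairs: (0,2)

α = atan 0.15 = 8.53°;  2α = 17.06°
n_0 = (+0.0294, +0.9996)
n_1 = (-0.8883, -0.4593)
n_2 = (-0.2586, -0.9660)
n_3 = (+0.8710, -0.4914)
  (0,1): δ = 60.97°  ·
  (0,2): δ = 13.30°  ✓
  (0,3): δ = 62.25°  ·
  (1,2): δ = 132.33°  ·
  (1,3): δ = 56.78°  ·
  (2,3): δ = 104.45°  ·
antipodal pairs: 1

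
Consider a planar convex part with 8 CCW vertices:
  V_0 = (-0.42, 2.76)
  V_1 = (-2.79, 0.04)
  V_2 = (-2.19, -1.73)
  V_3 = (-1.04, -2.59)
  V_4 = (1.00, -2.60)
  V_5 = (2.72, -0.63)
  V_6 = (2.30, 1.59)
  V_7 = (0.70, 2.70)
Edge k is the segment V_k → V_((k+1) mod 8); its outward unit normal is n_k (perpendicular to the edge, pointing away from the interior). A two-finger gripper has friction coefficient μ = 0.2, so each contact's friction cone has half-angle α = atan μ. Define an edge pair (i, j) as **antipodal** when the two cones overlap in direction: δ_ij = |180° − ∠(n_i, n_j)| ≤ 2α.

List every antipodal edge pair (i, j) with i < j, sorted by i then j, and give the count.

α = atan 0.2 = 11.31°;  2α = 22.62°
n_0 = (-0.7539, +0.6569)
n_1 = (-0.9471, -0.3210)
n_2 = (-0.5989, -0.8008)
n_3 = (-0.0049, -1.0000)
n_4 = (+0.7533, -0.6577)
n_5 = (+0.9826, +0.1859)
n_6 = (+0.5700, +0.8216)
n_7 = (+0.0535, +0.9986)
  (0,1): δ = 120.21°  ·
  (0,2): δ = 85.72°  ·
  (0,3): δ = 49.21°  ·
  (0,4): δ = 0.06°  ✓
  (0,5): δ = 51.78°  ·
  (0,6): δ = 96.32°  ·
  (0,7): δ = 128.00°  ·
  (1,2): δ = 145.52°  ·
  (1,3): δ = 109.01°  ·
  (1,4): δ = 59.85°  ·
  (1,5): δ = 8.01°  ✓
  (1,6): δ = 36.52°  ·
  (1,7): δ = 68.21°  ·
  (2,3): δ = 143.49°  ·
  (2,4): δ = 94.33°  ·
  (2,5): δ = 42.50°  ·
  (2,6): δ = 2.04°  ✓
  (2,7): δ = 33.72°  ·
  (3,4): δ = 130.84°  ·
  (3,5): δ = 79.01°  ·
  (3,6): δ = 34.47°  ·
  (3,7): δ = 2.79°  ✓
  (4,5): δ = 128.16°  ·
  (4,6): δ = 83.63°  ·
  (4,7): δ = 51.94°  ·
  (5,6): δ = 135.46°  ·
  (5,7): δ = 103.78°  ·
  (6,7): δ = 148.32°  ·
antipodal pairs: 4

count = 4; pairs: (0,4), (1,5), (2,6), (3,7)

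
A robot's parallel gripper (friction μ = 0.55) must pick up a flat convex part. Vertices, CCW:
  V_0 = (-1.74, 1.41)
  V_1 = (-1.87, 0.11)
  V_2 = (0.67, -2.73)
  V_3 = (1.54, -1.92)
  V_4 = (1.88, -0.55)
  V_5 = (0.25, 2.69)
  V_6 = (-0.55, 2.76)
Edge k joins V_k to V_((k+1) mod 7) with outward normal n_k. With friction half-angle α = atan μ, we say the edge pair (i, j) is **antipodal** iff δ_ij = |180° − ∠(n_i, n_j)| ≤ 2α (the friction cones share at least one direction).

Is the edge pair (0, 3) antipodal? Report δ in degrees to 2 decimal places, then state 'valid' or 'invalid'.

δ = 8.23°, valid

α = atan 0.55 = 28.81°;  2α = 57.62°
edge 0: e_0 = (-0.13, -1.30);  n_0 = (-0.9950, +0.0995)
edge 3: e_3 = (+0.34, +1.37);  n_3 = (+0.9706, -0.2409)
∠(n_0, n_3) = 171.77°
δ = |180° − 171.77°| = 8.23°
8.23° ≤ 2α = 57.62°  →  valid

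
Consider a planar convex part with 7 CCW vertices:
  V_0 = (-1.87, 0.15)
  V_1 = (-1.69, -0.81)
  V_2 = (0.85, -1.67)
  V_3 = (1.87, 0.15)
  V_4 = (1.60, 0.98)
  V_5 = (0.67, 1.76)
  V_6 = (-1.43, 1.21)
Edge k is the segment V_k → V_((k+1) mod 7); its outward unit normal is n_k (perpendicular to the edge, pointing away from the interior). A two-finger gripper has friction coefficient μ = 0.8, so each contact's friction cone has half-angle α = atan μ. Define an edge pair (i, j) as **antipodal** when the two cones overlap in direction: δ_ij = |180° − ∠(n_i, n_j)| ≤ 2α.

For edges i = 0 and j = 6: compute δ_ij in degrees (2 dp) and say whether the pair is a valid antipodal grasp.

δ = 146.84°, invalid

α = atan 0.8 = 38.66°;  2α = 77.32°
edge 0: e_0 = (+0.18, -0.96);  n_0 = (-0.9829, -0.1843)
edge 6: e_6 = (-0.44, -1.06);  n_6 = (-0.9236, +0.3834)
∠(n_0, n_6) = 33.16°
δ = |180° − 33.16°| = 146.84°
146.84° > 2α = 77.32°  →  invalid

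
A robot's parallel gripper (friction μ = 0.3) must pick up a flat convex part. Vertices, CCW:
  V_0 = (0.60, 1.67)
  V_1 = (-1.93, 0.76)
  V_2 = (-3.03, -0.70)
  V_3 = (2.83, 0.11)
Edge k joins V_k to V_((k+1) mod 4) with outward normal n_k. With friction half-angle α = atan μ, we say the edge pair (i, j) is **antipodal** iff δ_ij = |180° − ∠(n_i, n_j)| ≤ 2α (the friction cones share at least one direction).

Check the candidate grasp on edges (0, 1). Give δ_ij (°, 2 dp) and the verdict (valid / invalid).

δ = 146.78°, invalid

α = atan 0.3 = 16.70°;  2α = 33.40°
edge 0: e_0 = (-2.53, -0.91);  n_0 = (-0.3385, +0.9410)
edge 1: e_1 = (-1.10, -1.46);  n_1 = (-0.7987, +0.6017)
∠(n_0, n_1) = 33.22°
δ = |180° − 33.22°| = 146.78°
146.78° > 2α = 33.40°  →  invalid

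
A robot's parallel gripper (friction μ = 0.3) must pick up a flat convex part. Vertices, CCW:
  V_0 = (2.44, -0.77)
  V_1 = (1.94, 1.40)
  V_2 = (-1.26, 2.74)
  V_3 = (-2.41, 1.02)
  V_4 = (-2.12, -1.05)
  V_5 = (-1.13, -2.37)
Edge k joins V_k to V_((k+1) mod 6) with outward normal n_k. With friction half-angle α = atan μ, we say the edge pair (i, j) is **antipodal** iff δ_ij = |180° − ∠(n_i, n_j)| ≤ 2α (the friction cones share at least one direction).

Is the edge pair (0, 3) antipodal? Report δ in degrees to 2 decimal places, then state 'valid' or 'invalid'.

δ = 5.00°, valid

α = atan 0.3 = 16.70°;  2α = 33.40°
edge 0: e_0 = (-0.50, +2.17);  n_0 = (+0.9745, +0.2245)
edge 3: e_3 = (+0.29, -2.07);  n_3 = (-0.9903, -0.1387)
∠(n_0, n_3) = 175.00°
δ = |180° − 175.00°| = 5.00°
5.00° ≤ 2α = 33.40°  →  valid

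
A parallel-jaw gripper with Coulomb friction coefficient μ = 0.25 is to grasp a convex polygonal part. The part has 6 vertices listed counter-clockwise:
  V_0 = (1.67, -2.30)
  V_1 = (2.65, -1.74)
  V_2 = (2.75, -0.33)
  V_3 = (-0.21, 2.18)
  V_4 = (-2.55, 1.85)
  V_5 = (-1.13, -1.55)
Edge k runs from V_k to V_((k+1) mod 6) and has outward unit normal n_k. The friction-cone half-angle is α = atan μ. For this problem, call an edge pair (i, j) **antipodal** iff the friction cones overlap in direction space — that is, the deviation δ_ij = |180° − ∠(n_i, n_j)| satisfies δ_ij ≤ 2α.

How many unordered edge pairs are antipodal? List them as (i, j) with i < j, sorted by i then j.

α = atan 0.25 = 14.04°;  2α = 28.07°
n_0 = (+0.4961, -0.8682)
n_1 = (+0.9975, -0.0707)
n_2 = (+0.6468, +0.7627)
n_3 = (-0.1396, +0.9902)
n_4 = (-0.9228, -0.3854)
n_5 = (-0.2587, -0.9659)
  (0,1): δ = 123.80°  ·
  (0,2): δ = 70.04°  ·
  (0,3): δ = 21.72°  ✓
  (0,4): δ = 82.92°  ·
  (0,5): δ = 135.26°  ·
  (1,2): δ = 126.24°  ·
  (1,3): δ = 77.92°  ·
  (1,4): δ = 26.72°  ✓
  (1,5): δ = 79.06°  ·
  (2,3): δ = 131.68°  ·
  (2,4): δ = 27.04°  ✓
  (2,5): δ = 25.30°  ✓
  (3,4): δ = 75.36°  ·
  (3,5): δ = 23.02°  ✓
  (4,5): δ = 127.66°  ·
antipodal pairs: 5

count = 5; pairs: (0,3), (1,4), (2,4), (2,5), (3,5)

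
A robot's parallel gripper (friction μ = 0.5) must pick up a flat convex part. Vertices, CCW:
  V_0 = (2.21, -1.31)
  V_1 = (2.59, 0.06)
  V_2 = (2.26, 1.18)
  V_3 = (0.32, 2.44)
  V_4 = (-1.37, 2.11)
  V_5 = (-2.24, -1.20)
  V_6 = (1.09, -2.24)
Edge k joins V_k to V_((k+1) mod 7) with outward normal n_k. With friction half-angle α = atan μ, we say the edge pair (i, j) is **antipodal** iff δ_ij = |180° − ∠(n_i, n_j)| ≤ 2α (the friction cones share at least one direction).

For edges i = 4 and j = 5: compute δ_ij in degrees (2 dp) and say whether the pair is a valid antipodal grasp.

δ = 92.62°, invalid

α = atan 0.5 = 26.57°;  2α = 53.13°
edge 4: e_4 = (-0.87, -3.31);  n_4 = (-0.9672, +0.2542)
edge 5: e_5 = (+3.33, -1.04);  n_5 = (-0.2981, -0.9545)
∠(n_4, n_5) = 87.38°
δ = |180° − 87.38°| = 92.62°
92.62° > 2α = 53.13°  →  invalid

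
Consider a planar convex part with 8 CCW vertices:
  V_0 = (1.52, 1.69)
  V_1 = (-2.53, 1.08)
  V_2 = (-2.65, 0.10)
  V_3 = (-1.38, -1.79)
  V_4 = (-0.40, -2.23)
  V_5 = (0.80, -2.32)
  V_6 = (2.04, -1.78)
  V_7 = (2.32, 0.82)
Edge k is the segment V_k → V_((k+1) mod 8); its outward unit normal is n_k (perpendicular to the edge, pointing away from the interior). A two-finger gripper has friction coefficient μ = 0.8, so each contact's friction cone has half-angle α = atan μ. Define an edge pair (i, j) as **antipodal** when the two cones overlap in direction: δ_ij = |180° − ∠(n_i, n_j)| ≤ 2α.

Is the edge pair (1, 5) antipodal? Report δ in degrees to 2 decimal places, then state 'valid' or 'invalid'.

α = atan 0.8 = 38.66°;  2α = 77.32°
edge 1: e_1 = (-0.12, -0.98);  n_1 = (-0.9926, +0.1215)
edge 5: e_5 = (+1.24, +0.54);  n_5 = (+0.3993, -0.9168)
∠(n_1, n_5) = 120.51°
δ = |180° − 120.51°| = 59.49°
59.49° ≤ 2α = 77.32°  →  valid

δ = 59.49°, valid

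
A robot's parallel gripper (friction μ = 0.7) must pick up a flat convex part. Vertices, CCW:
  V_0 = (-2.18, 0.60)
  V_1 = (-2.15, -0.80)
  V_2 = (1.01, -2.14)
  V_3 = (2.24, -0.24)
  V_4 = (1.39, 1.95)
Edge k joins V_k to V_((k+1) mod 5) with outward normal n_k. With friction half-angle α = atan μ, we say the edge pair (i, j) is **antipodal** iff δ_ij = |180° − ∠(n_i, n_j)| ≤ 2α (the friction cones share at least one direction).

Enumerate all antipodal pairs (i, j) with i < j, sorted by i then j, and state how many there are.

count = 5; pairs: (0,2), (0,3), (1,3), (1,4), (2,4)

α = atan 0.7 = 34.99°;  2α = 69.98°
n_0 = (-0.9998, -0.0214)
n_1 = (-0.3904, -0.9206)
n_2 = (+0.8395, -0.5434)
n_3 = (+0.9322, +0.3618)
n_4 = (-0.3537, +0.9354)
  (0,1): δ = 114.21°  ·
  (0,2): δ = 34.15°  ✓
  (0,3): δ = 19.99°  ✓
  (0,4): δ = 109.49°  ·
  (1,2): δ = 99.94°  ·
  (1,3): δ = 45.81°  ✓
  (1,4): δ = 43.69°  ✓
  (2,3): δ = 125.87°  ·
  (2,4): δ = 36.37°  ✓
  (3,4): δ = 90.50°  ·
antipodal pairs: 5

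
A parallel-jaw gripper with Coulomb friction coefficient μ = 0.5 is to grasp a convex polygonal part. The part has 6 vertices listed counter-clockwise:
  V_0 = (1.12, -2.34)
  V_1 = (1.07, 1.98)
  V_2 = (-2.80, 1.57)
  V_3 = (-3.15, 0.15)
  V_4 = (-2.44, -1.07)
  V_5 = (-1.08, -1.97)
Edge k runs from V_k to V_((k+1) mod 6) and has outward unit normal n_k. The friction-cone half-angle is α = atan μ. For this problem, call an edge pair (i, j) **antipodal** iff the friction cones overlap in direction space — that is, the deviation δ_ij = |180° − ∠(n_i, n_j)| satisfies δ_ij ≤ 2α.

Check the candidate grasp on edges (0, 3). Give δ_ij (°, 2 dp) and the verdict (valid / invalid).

α = atan 0.5 = 26.57°;  2α = 53.13°
edge 0: e_0 = (-0.05, +4.32);  n_0 = (+0.9999, +0.0116)
edge 3: e_3 = (+0.71, -1.22);  n_3 = (-0.8643, -0.5030)
∠(n_0, n_3) = 150.47°
δ = |180° − 150.47°| = 29.53°
29.53° ≤ 2α = 53.13°  →  valid

δ = 29.53°, valid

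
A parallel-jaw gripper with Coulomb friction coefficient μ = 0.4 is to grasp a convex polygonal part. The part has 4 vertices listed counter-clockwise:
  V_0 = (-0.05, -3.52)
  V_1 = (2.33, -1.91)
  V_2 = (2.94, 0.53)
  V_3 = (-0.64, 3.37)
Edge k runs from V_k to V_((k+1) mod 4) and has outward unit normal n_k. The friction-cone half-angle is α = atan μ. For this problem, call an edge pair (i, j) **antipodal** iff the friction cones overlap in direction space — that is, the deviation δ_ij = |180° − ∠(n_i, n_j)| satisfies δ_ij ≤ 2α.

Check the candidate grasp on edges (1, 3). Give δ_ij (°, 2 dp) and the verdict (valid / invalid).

δ = 18.93°, valid

α = atan 0.4 = 21.80°;  2α = 43.60°
edge 1: e_1 = (+0.61, +2.44);  n_1 = (+0.9701, -0.2425)
edge 3: e_3 = (+0.59, -6.89);  n_3 = (-0.9964, -0.0853)
∠(n_1, n_3) = 161.07°
δ = |180° − 161.07°| = 18.93°
18.93° ≤ 2α = 43.60°  →  valid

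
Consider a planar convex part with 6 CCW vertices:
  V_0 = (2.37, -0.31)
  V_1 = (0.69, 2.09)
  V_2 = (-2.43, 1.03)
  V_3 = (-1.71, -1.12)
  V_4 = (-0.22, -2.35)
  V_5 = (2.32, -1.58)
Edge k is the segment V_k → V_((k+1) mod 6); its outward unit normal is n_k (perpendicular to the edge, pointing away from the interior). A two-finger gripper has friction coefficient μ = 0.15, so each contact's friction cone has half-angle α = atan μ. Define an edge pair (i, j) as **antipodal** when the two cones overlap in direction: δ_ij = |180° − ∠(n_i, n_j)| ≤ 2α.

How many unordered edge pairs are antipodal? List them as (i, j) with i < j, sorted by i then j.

α = atan 0.15 = 8.53°;  2α = 17.06°
n_0 = (+0.8192, +0.5735)
n_1 = (-0.3217, +0.9468)
n_2 = (-0.9482, -0.3176)
n_3 = (-0.6366, -0.7712)
n_4 = (+0.2901, -0.9570)
n_5 = (+0.9992, -0.0393)
  (0,1): δ = 106.23°  ·
  (0,2): δ = 16.48°  ✓
  (0,3): δ = 15.47°  ✓
  (0,4): δ = 71.87°  ·
  (0,5): δ = 142.75°  ·
  (1,2): δ = 90.25°  ·
  (1,3): δ = 58.30°  ·
  (1,4): δ = 1.90°  ✓
  (1,5): δ = 68.98°  ·
  (2,3): δ = 148.05°  ·
  (2,4): δ = 91.65°  ·
  (2,5): δ = 20.77°  ·
  (3,4): δ = 123.60°  ·
  (3,5): δ = 52.71°  ·
  (4,5): δ = 109.12°  ·
antipodal pairs: 3

count = 3; pairs: (0,2), (0,3), (1,4)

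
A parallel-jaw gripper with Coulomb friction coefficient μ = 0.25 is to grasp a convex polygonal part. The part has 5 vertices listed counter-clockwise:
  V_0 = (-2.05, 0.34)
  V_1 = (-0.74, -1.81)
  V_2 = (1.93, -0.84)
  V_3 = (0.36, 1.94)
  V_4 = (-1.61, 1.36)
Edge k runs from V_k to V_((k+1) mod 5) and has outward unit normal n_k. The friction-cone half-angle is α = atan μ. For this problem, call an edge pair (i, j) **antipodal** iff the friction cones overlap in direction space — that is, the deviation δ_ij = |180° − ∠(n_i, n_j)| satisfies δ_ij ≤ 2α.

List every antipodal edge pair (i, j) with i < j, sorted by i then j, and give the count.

α = atan 0.25 = 14.04°;  2α = 28.07°
n_0 = (-0.8540, -0.5203)
n_1 = (+0.3415, -0.9399)
n_2 = (+0.8707, +0.4917)
n_3 = (-0.2824, +0.9593)
n_4 = (-0.9182, +0.3961)
  (0,1): δ = 101.39°  ·
  (0,2): δ = 1.90°  ✓
  (0,3): δ = 75.05°  ·
  (0,4): δ = 125.31°  ·
  (1,2): δ = 80.51°  ·
  (1,3): δ = 3.56°  ✓
  (1,4): δ = 46.70°  ·
  (2,3): δ = 103.05°  ·
  (2,4): δ = 52.79°  ·
  (3,4): δ = 129.74°  ·
antipodal pairs: 2

count = 2; pairs: (0,2), (1,3)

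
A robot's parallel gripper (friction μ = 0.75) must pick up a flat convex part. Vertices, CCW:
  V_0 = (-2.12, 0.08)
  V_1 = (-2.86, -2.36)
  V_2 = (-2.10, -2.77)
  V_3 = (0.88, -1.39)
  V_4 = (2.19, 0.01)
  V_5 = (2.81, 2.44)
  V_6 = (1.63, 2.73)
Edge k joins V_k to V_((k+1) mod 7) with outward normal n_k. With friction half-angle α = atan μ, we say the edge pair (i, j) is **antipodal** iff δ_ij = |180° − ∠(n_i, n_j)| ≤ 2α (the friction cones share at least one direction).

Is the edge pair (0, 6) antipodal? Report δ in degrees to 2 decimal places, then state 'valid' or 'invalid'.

δ = 142.12°, invalid

α = atan 0.75 = 36.87°;  2α = 73.74°
edge 0: e_0 = (-0.74, -2.44);  n_0 = (-0.9570, +0.2902)
edge 6: e_6 = (-3.75, -2.65);  n_6 = (-0.5771, +0.8167)
∠(n_0, n_6) = 37.88°
δ = |180° − 37.88°| = 142.12°
142.12° > 2α = 73.74°  →  invalid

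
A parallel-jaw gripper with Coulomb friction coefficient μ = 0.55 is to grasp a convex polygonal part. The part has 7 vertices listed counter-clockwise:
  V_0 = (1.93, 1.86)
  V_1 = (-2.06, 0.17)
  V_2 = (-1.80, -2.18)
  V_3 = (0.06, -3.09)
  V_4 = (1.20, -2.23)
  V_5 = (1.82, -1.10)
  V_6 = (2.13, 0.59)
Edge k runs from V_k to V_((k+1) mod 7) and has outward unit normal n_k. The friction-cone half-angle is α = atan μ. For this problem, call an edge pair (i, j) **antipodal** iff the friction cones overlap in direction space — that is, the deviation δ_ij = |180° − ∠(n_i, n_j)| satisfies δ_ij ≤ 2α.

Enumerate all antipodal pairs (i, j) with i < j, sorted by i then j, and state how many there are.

count = 8; pairs: (0,2), (0,3), (0,4), (0,5), (1,4), (1,5), (1,6), (2,6)

α = atan 0.55 = 28.81°;  2α = 57.62°
n_0 = (-0.3900, +0.9208)
n_1 = (-0.9939, -0.1100)
n_2 = (-0.4395, -0.8983)
n_3 = (+0.6022, -0.7983)
n_4 = (+0.8767, -0.4810)
n_5 = (+0.9836, -0.1804)
n_6 = (+0.9878, +0.1556)
  (0,1): δ = 106.64°  ·
  (0,2): δ = 49.03°  ✓
  (0,3): δ = 14.07°  ✓
  (0,4): δ = 38.29°  ✓
  (0,5): δ = 56.65°  ✓
  (0,6): δ = 75.99°  ·
  (1,2): δ = 122.38°  ·
  (1,3): δ = 59.28°  ·
  (1,4): δ = 35.07°  ✓
  (1,5): δ = 16.71°  ✓
  (1,6): δ = 2.64°  ✓
  (2,3): δ = 116.90°  ·
  (2,4): δ = 92.68°  ·
  (2,5): δ = 74.32°  ·
  (2,6): δ = 54.98°  ✓
  (3,4): δ = 155.78°  ·
  (3,5): δ = 137.42°  ·
  (3,6): δ = 118.08°  ·
  (4,5): δ = 161.64°  ·
  (4,6): δ = 142.30°  ·
  (5,6): δ = 160.66°  ·
antipodal pairs: 8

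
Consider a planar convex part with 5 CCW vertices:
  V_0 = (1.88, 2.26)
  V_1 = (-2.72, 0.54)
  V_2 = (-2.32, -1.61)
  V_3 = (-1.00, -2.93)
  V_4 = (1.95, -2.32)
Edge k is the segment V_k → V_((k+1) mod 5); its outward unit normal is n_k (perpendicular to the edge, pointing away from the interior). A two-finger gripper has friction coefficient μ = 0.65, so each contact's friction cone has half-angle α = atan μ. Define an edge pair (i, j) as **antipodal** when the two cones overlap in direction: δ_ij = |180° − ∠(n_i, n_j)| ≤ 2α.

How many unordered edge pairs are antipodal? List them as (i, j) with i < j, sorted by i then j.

count = 4; pairs: (0,2), (0,3), (1,4), (2,4)

α = atan 0.65 = 33.02°;  2α = 66.05°
n_0 = (-0.3502, +0.9367)
n_1 = (-0.9831, -0.1829)
n_2 = (-0.7071, -0.7071)
n_3 = (+0.2025, -0.9793)
n_4 = (+0.9999, +0.0153)
  (0,1): δ = 99.96°  ·
  (0,2): δ = 65.50°  ✓
  (0,3): δ = 8.82°  ✓
  (0,4): δ = 70.37°  ·
  (1,2): δ = 145.54°  ·
  (1,3): δ = 88.86°  ·
  (1,4): δ = 9.66°  ✓
  (2,3): δ = 123.32°  ·
  (2,4): δ = 44.12°  ✓
  (3,4): δ = 100.81°  ·
antipodal pairs: 4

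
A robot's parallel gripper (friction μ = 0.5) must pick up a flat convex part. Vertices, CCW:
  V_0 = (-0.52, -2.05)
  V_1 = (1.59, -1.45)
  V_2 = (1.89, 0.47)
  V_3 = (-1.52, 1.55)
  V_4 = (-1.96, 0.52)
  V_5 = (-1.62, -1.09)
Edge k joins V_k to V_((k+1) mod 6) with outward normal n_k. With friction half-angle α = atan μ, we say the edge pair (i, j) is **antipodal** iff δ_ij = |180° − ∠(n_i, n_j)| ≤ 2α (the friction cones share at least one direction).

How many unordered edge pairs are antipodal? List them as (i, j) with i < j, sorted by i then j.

α = atan 0.5 = 26.57°;  2α = 53.13°
n_0 = (+0.2735, -0.9619)
n_1 = (+0.9880, -0.1544)
n_2 = (+0.3019, +0.9533)
n_3 = (-0.9196, +0.3928)
n_4 = (-0.9784, -0.2066)
n_5 = (-0.6575, -0.7534)
  (0,1): δ = 114.75°  ·
  (0,2): δ = 33.45°  ✓
  (0,3): δ = 50.99°  ✓
  (0,4): δ = 86.05°  ·
  (0,5): δ = 123.01°  ·
  (1,2): δ = 98.69°  ·
  (1,3): δ = 14.25°  ✓
  (1,4): δ = 20.81°  ✓
  (1,5): δ = 57.77°  ·
  (2,3): δ = 95.56°  ·
  (2,4): δ = 60.50°  ·
  (2,5): δ = 23.54°  ✓
  (3,4): δ = 144.94°  ·
  (3,5): δ = 107.98°  ·
  (4,5): δ = 143.04°  ·
antipodal pairs: 5

count = 5; pairs: (0,2), (0,3), (1,3), (1,4), (2,5)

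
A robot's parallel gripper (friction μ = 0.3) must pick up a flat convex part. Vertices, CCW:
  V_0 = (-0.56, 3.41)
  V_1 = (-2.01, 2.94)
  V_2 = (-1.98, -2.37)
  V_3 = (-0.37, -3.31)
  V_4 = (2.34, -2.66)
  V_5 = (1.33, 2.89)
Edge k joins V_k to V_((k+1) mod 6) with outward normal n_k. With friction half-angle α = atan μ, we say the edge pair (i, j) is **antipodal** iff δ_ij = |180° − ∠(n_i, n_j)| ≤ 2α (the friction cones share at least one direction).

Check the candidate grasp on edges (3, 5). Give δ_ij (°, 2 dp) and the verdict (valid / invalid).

α = atan 0.3 = 16.70°;  2α = 33.40°
edge 3: e_3 = (+2.71, +0.65);  n_3 = (+0.2332, -0.9724)
edge 5: e_5 = (-1.89, +0.52);  n_5 = (+0.2653, +0.9642)
∠(n_3, n_5) = 151.13°
δ = |180° − 151.13°| = 28.87°
28.87° ≤ 2α = 33.40°  →  valid

δ = 28.87°, valid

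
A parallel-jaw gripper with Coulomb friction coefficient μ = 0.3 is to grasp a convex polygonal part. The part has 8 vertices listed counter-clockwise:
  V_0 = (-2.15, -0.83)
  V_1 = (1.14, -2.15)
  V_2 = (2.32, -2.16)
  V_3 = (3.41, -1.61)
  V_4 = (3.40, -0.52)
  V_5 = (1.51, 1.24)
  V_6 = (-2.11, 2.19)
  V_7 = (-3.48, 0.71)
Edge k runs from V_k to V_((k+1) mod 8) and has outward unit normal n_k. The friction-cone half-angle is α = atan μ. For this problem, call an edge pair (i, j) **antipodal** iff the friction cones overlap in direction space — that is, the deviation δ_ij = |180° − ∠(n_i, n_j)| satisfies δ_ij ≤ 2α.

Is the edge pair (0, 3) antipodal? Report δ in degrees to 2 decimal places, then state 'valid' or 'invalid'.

δ = 67.61°, invalid

α = atan 0.3 = 16.70°;  2α = 33.40°
edge 0: e_0 = (+3.29, -1.32);  n_0 = (-0.3724, -0.9281)
edge 3: e_3 = (-0.01, +1.09);  n_3 = (+1.0000, +0.0092)
∠(n_0, n_3) = 112.39°
δ = |180° − 112.39°| = 67.61°
67.61° > 2α = 33.40°  →  invalid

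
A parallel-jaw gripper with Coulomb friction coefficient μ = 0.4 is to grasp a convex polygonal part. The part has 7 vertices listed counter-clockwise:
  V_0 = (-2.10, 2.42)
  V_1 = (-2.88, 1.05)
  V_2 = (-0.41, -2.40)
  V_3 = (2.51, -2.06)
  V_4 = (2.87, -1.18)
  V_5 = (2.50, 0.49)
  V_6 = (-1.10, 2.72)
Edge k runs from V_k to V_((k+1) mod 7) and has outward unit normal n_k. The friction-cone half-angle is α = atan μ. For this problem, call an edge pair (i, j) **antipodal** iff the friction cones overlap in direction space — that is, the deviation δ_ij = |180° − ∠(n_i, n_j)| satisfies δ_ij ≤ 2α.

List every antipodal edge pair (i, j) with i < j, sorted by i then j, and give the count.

count = 6; pairs: (0,3), (0,4), (1,4), (1,5), (2,5), (2,6)

α = atan 0.4 = 21.80°;  2α = 43.60°
n_0 = (-0.8690, +0.4948)
n_1 = (-0.8131, -0.5821)
n_2 = (+0.1157, -0.9933)
n_3 = (+0.9255, -0.3786)
n_4 = (+0.9763, +0.2163)
n_5 = (+0.5266, +0.8501)
n_6 = (-0.2873, +0.9578)
  (0,1): δ = 114.74°  ·
  (0,2): δ = 53.70°  ·
  (0,3): δ = 7.41°  ✓
  (0,4): δ = 42.15°  ✓
  (0,5): δ = 87.88°  ·
  (0,6): δ = 136.35°  ·
  (1,2): δ = 118.96°  ·
  (1,3): δ = 57.85°  ·
  (1,4): δ = 23.11°  ✓
  (1,5): δ = 22.62°  ✓
  (1,6): δ = 71.10°  ·
  (2,3): δ = 118.89°  ·
  (2,4): δ = 84.15°  ·
  (2,5): δ = 38.42°  ✓
  (2,6): δ = 10.06°  ✓
  (3,4): δ = 145.26°  ·
  (3,5): δ = 99.53°  ·
  (3,6): δ = 51.05°  ·
  (4,5): δ = 134.27°  ·
  (4,6): δ = 85.79°  ·
  (5,6): δ = 131.52°  ·
antipodal pairs: 6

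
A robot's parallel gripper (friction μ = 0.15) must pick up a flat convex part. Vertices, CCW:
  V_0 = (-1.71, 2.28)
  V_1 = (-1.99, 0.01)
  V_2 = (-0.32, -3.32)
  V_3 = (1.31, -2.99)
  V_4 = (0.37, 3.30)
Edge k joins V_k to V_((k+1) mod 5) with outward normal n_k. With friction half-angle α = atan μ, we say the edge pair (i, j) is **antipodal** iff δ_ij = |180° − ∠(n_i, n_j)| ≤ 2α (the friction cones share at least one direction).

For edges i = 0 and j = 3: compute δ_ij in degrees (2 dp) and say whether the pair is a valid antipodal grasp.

δ = 15.53°, valid

α = atan 0.15 = 8.53°;  2α = 17.06°
edge 0: e_0 = (-0.28, -2.27);  n_0 = (-0.9925, +0.1224)
edge 3: e_3 = (-0.94, +6.29);  n_3 = (+0.9890, +0.1478)
∠(n_0, n_3) = 164.47°
δ = |180° − 164.47°| = 15.53°
15.53° ≤ 2α = 17.06°  →  valid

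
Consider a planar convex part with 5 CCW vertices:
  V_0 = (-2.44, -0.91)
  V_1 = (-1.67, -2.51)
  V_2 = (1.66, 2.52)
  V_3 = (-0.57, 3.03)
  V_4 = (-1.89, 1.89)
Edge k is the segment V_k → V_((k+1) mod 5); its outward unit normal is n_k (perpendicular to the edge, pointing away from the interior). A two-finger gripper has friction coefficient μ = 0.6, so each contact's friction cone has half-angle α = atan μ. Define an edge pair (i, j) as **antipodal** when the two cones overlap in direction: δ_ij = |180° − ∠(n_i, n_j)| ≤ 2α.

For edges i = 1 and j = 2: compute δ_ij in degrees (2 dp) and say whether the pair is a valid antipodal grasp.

α = atan 0.6 = 30.96°;  2α = 61.93°
edge 1: e_1 = (+3.33, +5.03);  n_1 = (+0.8338, -0.5520)
edge 2: e_2 = (-2.23, +0.51);  n_2 = (+0.2229, +0.9748)
∠(n_1, n_2) = 110.62°
δ = |180° − 110.62°| = 69.38°
69.38° > 2α = 61.93°  →  invalid

δ = 69.38°, invalid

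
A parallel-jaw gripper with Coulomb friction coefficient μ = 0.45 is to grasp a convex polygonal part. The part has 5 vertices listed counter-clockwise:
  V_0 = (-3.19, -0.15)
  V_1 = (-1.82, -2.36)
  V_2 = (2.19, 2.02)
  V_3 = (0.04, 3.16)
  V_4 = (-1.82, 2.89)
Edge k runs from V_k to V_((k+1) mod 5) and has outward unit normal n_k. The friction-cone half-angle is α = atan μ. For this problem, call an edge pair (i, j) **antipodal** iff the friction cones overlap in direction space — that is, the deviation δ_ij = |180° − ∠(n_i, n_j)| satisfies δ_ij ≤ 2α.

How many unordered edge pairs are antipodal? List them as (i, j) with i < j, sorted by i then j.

α = atan 0.45 = 24.23°;  2α = 48.46°
n_0 = (-0.8499, -0.5269)
n_1 = (+0.7376, -0.6753)
n_2 = (+0.4685, +0.8835)
n_3 = (-0.1437, +0.9896)
n_4 = (-0.9117, +0.4109)
  (0,1): δ = 74.27°  ·
  (0,2): δ = 30.27°  ✓
  (0,3): δ = 66.46°  ·
  (0,4): δ = 123.95°  ·
  (1,2): δ = 75.46°  ·
  (1,3): δ = 39.27°  ✓
  (1,4): δ = 18.22°  ✓
  (2,3): δ = 143.81°  ·
  (2,4): δ = 86.33°  ·
  (3,4): δ = 122.52°  ·
antipodal pairs: 3

count = 3; pairs: (0,2), (1,3), (1,4)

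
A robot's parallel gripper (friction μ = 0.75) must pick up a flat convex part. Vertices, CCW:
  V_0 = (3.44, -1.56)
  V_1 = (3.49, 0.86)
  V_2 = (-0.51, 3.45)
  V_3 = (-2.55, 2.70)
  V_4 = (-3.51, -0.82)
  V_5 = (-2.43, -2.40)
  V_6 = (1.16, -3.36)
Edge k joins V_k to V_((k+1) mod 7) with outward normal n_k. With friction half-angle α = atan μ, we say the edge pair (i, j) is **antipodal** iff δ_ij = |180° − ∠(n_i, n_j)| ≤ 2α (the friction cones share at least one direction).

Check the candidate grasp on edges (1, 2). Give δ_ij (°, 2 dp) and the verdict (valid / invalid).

α = atan 0.75 = 36.87°;  2α = 73.74°
edge 1: e_1 = (-4.00, +2.59);  n_1 = (+0.5435, +0.8394)
edge 2: e_2 = (-2.04, -0.75);  n_2 = (-0.3451, +0.9386)
∠(n_1, n_2) = 53.11°
δ = |180° − 53.11°| = 126.89°
126.89° > 2α = 73.74°  →  invalid

δ = 126.89°, invalid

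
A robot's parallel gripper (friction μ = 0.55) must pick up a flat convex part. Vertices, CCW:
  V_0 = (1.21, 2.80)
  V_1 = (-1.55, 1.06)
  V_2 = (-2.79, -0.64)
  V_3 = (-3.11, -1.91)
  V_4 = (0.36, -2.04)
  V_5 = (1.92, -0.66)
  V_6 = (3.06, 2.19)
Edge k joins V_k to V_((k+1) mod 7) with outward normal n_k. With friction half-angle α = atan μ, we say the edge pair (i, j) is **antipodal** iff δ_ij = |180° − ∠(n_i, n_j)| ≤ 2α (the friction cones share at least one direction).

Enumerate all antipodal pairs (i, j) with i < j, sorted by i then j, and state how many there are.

α = atan 0.55 = 28.81°;  2α = 57.62°
n_0 = (-0.5333, +0.8459)
n_1 = (-0.8079, +0.5893)
n_2 = (-0.9697, +0.2443)
n_3 = (-0.0374, -0.9993)
n_4 = (+0.6626, -0.7490)
n_5 = (+0.9285, -0.3714)
n_6 = (+0.3131, +0.9497)
  (0,1): δ = 158.34°  ·
  (0,2): δ = 136.37°  ·
  (0,3): δ = 34.37°  ✓
  (0,4): δ = 9.27°  ✓
  (0,5): δ = 35.97°  ✓
  (0,6): δ = 129.52°  ·
  (1,2): δ = 158.03°  ·
  (1,3): δ = 56.04°  ✓
  (1,4): δ = 12.40°  ✓
  (1,5): δ = 14.31°  ✓
  (1,6): δ = 107.86°  ·
  (2,3): δ = 78.00°  ·
  (2,4): δ = 34.36°  ✓
  (2,5): δ = 7.66°  ✓
  (2,6): δ = 85.89°  ·
  (3,4): δ = 136.36°  ·
  (3,5): δ = 109.66°  ·
  (3,6): δ = 16.10°  ✓
  (4,5): δ = 153.30°  ·
  (4,6): δ = 59.75°  ·
  (5,6): δ = 86.45°  ·
antipodal pairs: 9

count = 9; pairs: (0,3), (0,4), (0,5), (1,3), (1,4), (1,5), (2,4), (2,5), (3,6)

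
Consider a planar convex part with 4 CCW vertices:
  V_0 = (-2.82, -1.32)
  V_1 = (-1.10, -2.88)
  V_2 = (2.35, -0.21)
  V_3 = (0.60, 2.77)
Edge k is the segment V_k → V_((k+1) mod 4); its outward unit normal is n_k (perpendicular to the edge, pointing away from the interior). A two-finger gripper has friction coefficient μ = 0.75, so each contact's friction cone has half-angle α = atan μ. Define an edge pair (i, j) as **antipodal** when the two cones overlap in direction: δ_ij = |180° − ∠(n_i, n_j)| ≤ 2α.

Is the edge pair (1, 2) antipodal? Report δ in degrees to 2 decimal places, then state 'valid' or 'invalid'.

α = atan 0.75 = 36.87°;  2α = 73.74°
edge 1: e_1 = (+3.45, +2.67);  n_1 = (+0.6120, -0.7908)
edge 2: e_2 = (-1.75, +2.98);  n_2 = (+0.8623, +0.5064)
∠(n_1, n_2) = 82.69°
δ = |180° − 82.69°| = 97.31°
97.31° > 2α = 73.74°  →  invalid

δ = 97.31°, invalid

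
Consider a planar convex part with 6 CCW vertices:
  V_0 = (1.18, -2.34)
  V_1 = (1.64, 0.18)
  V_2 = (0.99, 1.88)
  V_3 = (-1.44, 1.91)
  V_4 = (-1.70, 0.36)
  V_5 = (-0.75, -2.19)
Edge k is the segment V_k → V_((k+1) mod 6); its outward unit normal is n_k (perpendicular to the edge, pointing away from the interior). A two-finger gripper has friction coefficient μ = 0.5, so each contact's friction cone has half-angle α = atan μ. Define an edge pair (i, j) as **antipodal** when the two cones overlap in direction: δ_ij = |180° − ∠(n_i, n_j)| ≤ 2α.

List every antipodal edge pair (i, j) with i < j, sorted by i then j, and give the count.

α = atan 0.5 = 26.57°;  2α = 53.13°
n_0 = (+0.9837, -0.1796)
n_1 = (+0.9341, +0.3571)
n_2 = (+0.0123, +0.9999)
n_3 = (-0.9862, +0.1654)
n_4 = (-0.9371, -0.3491)
n_5 = (-0.0775, -0.9970)
  (0,1): δ = 148.73°  ·
  (0,2): δ = 80.36°  ·
  (0,3): δ = 0.82°  ✓
  (0,4): δ = 30.78°  ✓
  (0,5): δ = 95.90°  ·
  (1,2): δ = 111.63°  ·
  (1,3): δ = 30.45°  ✓
  (1,4): δ = 0.49°  ✓
  (1,5): δ = 64.63°  ·
  (2,3): δ = 98.81°  ·
  (2,4): δ = 68.86°  ·
  (2,5): δ = 3.74°  ✓
  (3,4): δ = 150.04°  ·
  (3,5): δ = 84.92°  ·
  (4,5): δ = 114.88°  ·
antipodal pairs: 5

count = 5; pairs: (0,3), (0,4), (1,3), (1,4), (2,5)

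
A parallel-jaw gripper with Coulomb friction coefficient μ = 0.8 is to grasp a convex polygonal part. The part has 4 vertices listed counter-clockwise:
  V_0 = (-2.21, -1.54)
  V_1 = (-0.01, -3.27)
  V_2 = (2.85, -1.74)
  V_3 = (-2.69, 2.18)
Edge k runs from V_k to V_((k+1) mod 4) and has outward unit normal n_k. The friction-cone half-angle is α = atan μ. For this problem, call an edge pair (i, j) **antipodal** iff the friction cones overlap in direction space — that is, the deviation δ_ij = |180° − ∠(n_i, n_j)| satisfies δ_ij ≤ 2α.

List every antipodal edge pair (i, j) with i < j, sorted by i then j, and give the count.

α = atan 0.8 = 38.66°;  2α = 77.32°
n_0 = (-0.6181, -0.7861)
n_1 = (+0.4717, -0.8818)
n_2 = (+0.5776, +0.8163)
n_3 = (-0.9918, -0.1280)
  (0,1): δ = 113.67°  ·
  (0,2): δ = 2.90°  ✓
  (0,3): δ = 135.53°  ·
  (1,2): δ = 63.43°  ✓
  (1,3): δ = 69.21°  ✓
  (2,3): δ = 47.37°  ✓
antipodal pairs: 4

count = 4; pairs: (0,2), (1,2), (1,3), (2,3)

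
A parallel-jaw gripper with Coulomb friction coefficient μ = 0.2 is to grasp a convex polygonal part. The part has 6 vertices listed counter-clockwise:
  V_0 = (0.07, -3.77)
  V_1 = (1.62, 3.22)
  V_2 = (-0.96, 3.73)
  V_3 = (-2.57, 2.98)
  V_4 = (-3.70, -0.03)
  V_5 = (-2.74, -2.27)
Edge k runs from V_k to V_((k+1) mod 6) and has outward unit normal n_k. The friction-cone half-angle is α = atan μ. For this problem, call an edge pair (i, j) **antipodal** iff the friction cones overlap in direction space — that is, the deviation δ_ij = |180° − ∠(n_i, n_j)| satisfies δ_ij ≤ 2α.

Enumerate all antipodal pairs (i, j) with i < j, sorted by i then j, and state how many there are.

count = 2; pairs: (0,3), (1,5)

α = atan 0.2 = 11.31°;  2α = 22.62°
n_0 = (+0.9763, -0.2165)
n_1 = (+0.1939, +0.9810)
n_2 = (-0.4223, +0.9065)
n_3 = (-0.9362, +0.3515)
n_4 = (-0.9191, -0.3939)
n_5 = (-0.4709, -0.8822)
  (0,1): δ = 88.68°  ·
  (0,2): δ = 52.52°  ·
  (0,3): δ = 8.07°  ✓
  (0,4): δ = 35.70°  ·
  (0,5): δ = 74.41°  ·
  (1,2): δ = 143.84°  ·
  (1,3): δ = 99.40°  ·
  (1,4): δ = 55.62°  ·
  (1,5): δ = 16.91°  ✓
  (2,3): δ = 135.55°  ·
  (2,4): δ = 91.78°  ·
  (2,5): δ = 53.07°  ·
  (3,4): δ = 136.22°  ·
  (3,5): δ = 97.52°  ·
  (4,5): δ = 141.29°  ·
antipodal pairs: 2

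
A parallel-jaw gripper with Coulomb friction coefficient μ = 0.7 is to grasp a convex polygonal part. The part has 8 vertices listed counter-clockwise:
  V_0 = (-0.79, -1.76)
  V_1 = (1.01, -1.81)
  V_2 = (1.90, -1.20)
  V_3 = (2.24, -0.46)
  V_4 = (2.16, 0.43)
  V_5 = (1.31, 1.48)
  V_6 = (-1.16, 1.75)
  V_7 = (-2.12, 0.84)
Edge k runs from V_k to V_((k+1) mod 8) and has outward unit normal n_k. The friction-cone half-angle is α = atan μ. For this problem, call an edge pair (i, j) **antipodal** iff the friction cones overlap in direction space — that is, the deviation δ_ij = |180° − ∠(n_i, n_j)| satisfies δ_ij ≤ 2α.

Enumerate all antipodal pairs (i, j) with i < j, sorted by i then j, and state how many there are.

α = atan 0.7 = 34.99°;  2α = 69.98°
n_0 = (-0.0278, -0.9996)
n_1 = (+0.5653, -0.8249)
n_2 = (+0.9087, -0.4175)
n_3 = (+0.9960, +0.0895)
n_4 = (+0.7772, +0.6292)
n_5 = (+0.1087, +0.9941)
n_6 = (-0.6880, +0.7258)
n_7 = (-0.8903, -0.4554)
  (0,1): δ = 143.98°  ·
  (0,2): δ = 113.09°  ·
  (0,3): δ = 83.27°  ·
  (0,4): δ = 49.42°  ✓
  (0,5): δ = 4.65°  ✓
  (0,6): δ = 45.06°  ✓
  (0,7): δ = 118.68°  ·
  (1,2): δ = 149.10°  ·
  (1,3): δ = 119.29°  ·
  (1,4): δ = 85.44°  ·
  (1,5): δ = 40.66°  ✓
  (1,6): δ = 9.04°  ✓
  (1,7): δ = 82.67°  ·
  (2,3): δ = 150.19°  ·
  (2,4): δ = 116.33°  ·
  (2,5): δ = 71.56°  ·
  (2,6): δ = 21.85°  ✓
  (2,7): δ = 51.77°  ✓
  (3,4): δ = 146.15°  ·
  (3,5): δ = 101.37°  ·
  (3,6): δ = 51.67°  ✓
  (3,7): δ = 21.96°  ✓
  (4,5): δ = 135.23°  ·
  (4,6): δ = 85.52°  ·
  (4,7): δ = 11.90°  ✓
  (5,6): δ = 130.29°  ·
  (5,7): δ = 56.67°  ✓
  (6,7): δ = 106.38°  ·
antipodal pairs: 11

count = 11; pairs: (0,4), (0,5), (0,6), (1,5), (1,6), (2,6), (2,7), (3,6), (3,7), (4,7), (5,7)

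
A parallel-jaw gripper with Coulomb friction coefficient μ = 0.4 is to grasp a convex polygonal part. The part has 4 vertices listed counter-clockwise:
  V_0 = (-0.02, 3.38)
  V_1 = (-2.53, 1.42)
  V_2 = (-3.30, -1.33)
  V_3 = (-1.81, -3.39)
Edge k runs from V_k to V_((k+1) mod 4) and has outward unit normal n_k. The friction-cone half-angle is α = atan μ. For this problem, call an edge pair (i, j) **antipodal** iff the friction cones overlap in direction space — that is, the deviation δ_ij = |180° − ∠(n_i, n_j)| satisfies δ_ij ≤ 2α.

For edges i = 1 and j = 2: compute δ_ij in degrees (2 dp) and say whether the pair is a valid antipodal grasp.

δ = 128.48°, invalid

α = atan 0.4 = 21.80°;  2α = 43.60°
edge 1: e_1 = (-0.77, -2.75);  n_1 = (-0.9630, +0.2696)
edge 2: e_2 = (+1.49, -2.06);  n_2 = (-0.8103, -0.5861)
∠(n_1, n_2) = 51.52°
δ = |180° − 51.52°| = 128.48°
128.48° > 2α = 43.60°  →  invalid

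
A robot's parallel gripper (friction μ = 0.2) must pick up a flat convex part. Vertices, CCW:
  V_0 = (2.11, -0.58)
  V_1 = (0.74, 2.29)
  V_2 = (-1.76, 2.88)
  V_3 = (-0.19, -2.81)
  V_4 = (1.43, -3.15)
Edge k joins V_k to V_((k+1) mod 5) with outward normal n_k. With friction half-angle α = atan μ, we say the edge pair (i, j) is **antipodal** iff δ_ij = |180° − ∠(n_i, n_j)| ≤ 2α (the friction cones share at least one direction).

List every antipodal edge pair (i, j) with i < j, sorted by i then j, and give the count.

count = 2; pairs: (0,2), (1,3)

α = atan 0.2 = 11.31°;  2α = 22.62°
n_0 = (+0.9025, +0.4308)
n_1 = (+0.2297, +0.9733)
n_2 = (-0.9640, -0.2660)
n_3 = (-0.2054, -0.9787)
n_4 = (+0.9667, -0.2558)
  (0,1): δ = 128.80°  ·
  (0,2): δ = 10.09°  ✓
  (0,3): δ = 52.63°  ·
  (0,4): δ = 139.66°  ·
  (1,2): δ = 61.30°  ·
  (1,3): δ = 1.43°  ✓
  (1,4): δ = 88.46°  ·
  (2,3): δ = 117.28°  ·
  (2,4): δ = 30.25°  ·
  (3,4): δ = 92.97°  ·
antipodal pairs: 2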